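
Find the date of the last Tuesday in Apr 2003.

Apr 2003 begins on a Tuesday, so the first Tuesday is Apr 1.
Apr 2003 has 30 days. Adding weeks: 1, 8, 15, 22, 29 — the last one ≤ 30 is the 29th.

Apr 29, 2003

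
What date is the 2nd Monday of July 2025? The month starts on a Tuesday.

2025-07-14

July 2025 begins on a Tuesday, so the first Monday is July 7 (6 days later).
The 2nd Monday is 1 weeks later: 7 + 7 = 14.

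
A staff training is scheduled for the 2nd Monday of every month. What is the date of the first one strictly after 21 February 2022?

February 2022 starts on a Tuesday; its first Monday is the 7th, so the 2nd Monday is the 14th — 14 February 2022.
That is not after 21 February 2022, so look at March 2022.
March 2022 starts on a Tuesday; its first Monday is the 7th, so the 2nd Monday is the 14th — 14 March 2022.

14 March 2022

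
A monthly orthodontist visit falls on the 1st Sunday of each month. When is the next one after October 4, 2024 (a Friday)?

October 2024 starts on a Tuesday, so its 1st Sunday is October 6, 2024 (5 days in).
October 6, 2024 is after October 4, 2024, so that is the next one.

October 6, 2024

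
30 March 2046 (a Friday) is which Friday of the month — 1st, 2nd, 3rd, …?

5th

Day 30 falls in week ⌈30/7⌉ of the month.
Days 1–7 hold the 1st Friday, 8–14 the 2nd, 15–21 the 3rd, 22–28 the 4th, 29–31 the 5th.
30 is in the range for the 5th.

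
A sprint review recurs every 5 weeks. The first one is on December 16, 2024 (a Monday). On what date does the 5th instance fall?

May 5, 2025

The 5th occurrence is 4 intervals after the first: 4 × 35 = 140 days after December 16, 2024.
December has 31 days — 15 days to the end of December leaves 125.
January has 31 days (94 left).
February has 28 days (66 left).
March has 31 days (35 left).
April has 30 days (5 left).
5 days into May → May 5, 2025.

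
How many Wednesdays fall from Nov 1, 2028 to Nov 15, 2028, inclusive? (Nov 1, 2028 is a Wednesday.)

Nov 1, 2028 is a Wednesday; the first Wednesday on or after it is Nov 1, 2028.
From Nov 1, 2028 to Nov 15, 2028 is 15 − 1 = 14 days.
14 ÷ 7 = 2 full weeks with remainder 0, so 2 more Wednesdays after the first → 3.

3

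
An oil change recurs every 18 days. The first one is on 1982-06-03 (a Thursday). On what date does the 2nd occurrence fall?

1982-06-21

The 2nd occurrence is 1 interval after the first: 1 × 18 = 18 days after 1982-06-03.
18 days later is 1982-06-21.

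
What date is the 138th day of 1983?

January has 31 days (138 − 31 = 107 remain).
February has 28 days (107 − 28 = 79 remain).
March has 31 days (79 − 31 = 48 remain).
April has 30 days (48 − 30 = 18 remain).
18 into May → May 18.

18 May 1983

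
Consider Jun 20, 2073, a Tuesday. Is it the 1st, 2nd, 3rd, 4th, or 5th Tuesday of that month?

Day 20 falls in week ⌈20/7⌉ of the month.
Days 1–7 hold the 1st Tuesday, 8–14 the 2nd, 15–21 the 3rd, 22–28 the 4th, 29–31 the 5th.
20 is in the range for the 3rd.

3rd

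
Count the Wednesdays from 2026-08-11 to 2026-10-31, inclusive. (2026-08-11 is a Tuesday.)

2026-08-11 is a Tuesday; the first Wednesday on or after it is 2026-08-12 (1 day later).
From 2026-08-12 to 2026-10-31: 19 + 30 + 31 = 80 days (rest of August, September, October).
80 ÷ 7 = 11 full weeks with remainder 3, so 11 more Wednesdays after the first → 12.

12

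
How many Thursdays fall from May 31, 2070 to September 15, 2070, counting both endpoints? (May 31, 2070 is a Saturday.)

15

May 31, 2070 is a Saturday; the first Thursday on or after it is June 5, 2070 (5 days later).
From June 5, 2070 to September 15, 2070: 25 + 31 + 31 + 15 = 102 days (rest of June, July, August, September).
102 ÷ 7 = 14 full weeks with remainder 4, so 14 more Thursdays after the first → 15.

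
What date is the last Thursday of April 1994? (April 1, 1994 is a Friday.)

April 1994 begins on a Friday, so the first Thursday is April 7 (6 days later).
April 1994 has 30 days. Adding weeks: 7, 14, 21, 28 — the last one ≤ 30 is the 28th.

1994-04-28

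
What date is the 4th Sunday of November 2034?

26 November 2034

The first Sunday of November 2034 is November 5.
The 4th Sunday is 3 weeks later: 5 + 21 = 26.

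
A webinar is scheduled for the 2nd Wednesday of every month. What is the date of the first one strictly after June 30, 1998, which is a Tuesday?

June 1998 starts on a Monday; its first Wednesday is the 3rd, so the 2nd Wednesday is the 10th — June 10, 1998.
That is not after June 30, 1998, so look at July 1998.
July 1998 starts on a Wednesday; its first Wednesday is the 1st, so the 2nd Wednesday is the 8th — July 8, 1998.

July 8, 1998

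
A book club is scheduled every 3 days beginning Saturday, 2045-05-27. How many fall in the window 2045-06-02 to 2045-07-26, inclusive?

Occurrences land 3·i days after 2045-05-27 for i = 0, 1, 2, …
2045-06-02 is 6 days after the start; 6 ÷ 3 = 2 remainder 0. First occurrence in the window: #3 on 2045-06-02 (2×3 = 6 days in).
2045-07-26 is 60 days after the start; 60 ÷ 3 = 20 remainder 0. Last occurrence in the window: #21 on 2045-07-26.
Occurrences #3 through #21: 19 in total.

19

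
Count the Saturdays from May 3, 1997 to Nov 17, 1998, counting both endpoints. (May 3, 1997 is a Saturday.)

May 3, 1997 is a Saturday; the first Saturday on or after it is May 3, 1997.
From May 3, 1997 to Nov 17, 1998: 242 + 321 = 563 days (rest of 1997, to Nov 17, 1998 in 1998).
563 ÷ 7 = 80 full weeks with remainder 3, so 80 more Saturdays after the first → 81.

81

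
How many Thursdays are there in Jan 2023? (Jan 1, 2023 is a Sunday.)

4

Jan 1, 2023 is a Sunday; the first Thursday on or after it is Jan 5, 2023 (4 days later).
From Jan 5, 2023 to Jan 31, 2023 is 31 − 5 = 26 days.
26 ÷ 7 = 3 full weeks with remainder 5, so 3 more Thursdays after the first → 4.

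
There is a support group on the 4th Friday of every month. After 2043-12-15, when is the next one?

2043-12-25

December 2043 starts on a Tuesday; its first Friday is the 4th, so the 4th Friday is the 25th — 2043-12-25.
2043-12-25 is after 2043-12-15, so that is the next one.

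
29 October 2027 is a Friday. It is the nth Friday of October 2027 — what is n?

5th

Day 29 falls in week ⌈29/7⌉ of the month.
Days 1–7 hold the 1st Friday, 8–14 the 2nd, 15–21 the 3rd, 22–28 the 4th, 29–31 the 5th.
29 is in the range for the 5th.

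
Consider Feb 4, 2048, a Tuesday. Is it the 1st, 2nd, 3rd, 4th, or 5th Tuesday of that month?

1st

Day 4 falls in week ⌈4/7⌉ of the month.
Days 1–7 hold the 1st Tuesday, 8–14 the 2nd, 15–21 the 3rd, 22–28 the 4th, 29–31 the 5th.
4 is in the range for the 1st.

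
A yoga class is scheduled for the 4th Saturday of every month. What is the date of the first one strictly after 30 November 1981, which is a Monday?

November 1981 starts on a Sunday; its first Saturday is the 7th, so the 4th Saturday is the 28th — 28 November 1981.
That is not after 30 November 1981, so look at December 1981.
December 1981 starts on a Tuesday; its first Saturday is the 5th, so the 4th Saturday is the 26th — 26 December 1981.

26 December 1981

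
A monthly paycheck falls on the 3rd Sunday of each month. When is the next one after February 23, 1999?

February 1999 starts on a Monday; its first Sunday is the 7th, so the 3rd Sunday is the 21st — February 21, 1999.
That is not after February 23, 1999, so look at March 1999.
March 1999 starts on a Monday; its first Sunday is the 7th, so the 3rd Sunday is the 21st — March 21, 1999.

March 21, 1999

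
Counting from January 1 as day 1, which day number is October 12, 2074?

Days in months before October: 31 + 28 + 31 + 30 + 31 + 30 + 31 + 31 + 30 = 273.
Plus 12 days into October → day 285.

285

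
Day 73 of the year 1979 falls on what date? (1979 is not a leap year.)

January has 31 days (73 − 31 = 42 remain).
February has 28 days (42 − 28 = 14 remain).
14 into March → March 14.

1979-03-14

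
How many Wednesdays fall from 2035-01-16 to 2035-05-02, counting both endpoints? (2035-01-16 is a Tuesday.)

2035-01-16 is a Tuesday; the first Wednesday on or after it is 2035-01-17 (1 day later).
From 2035-01-17 to 2035-05-02: 14 + 28 + 31 + 30 + 2 = 105 days (rest of January, February, March, April, May).
105 ÷ 7 = 15 full weeks with remainder 0, so 15 more Wednesdays after the first → 16.

16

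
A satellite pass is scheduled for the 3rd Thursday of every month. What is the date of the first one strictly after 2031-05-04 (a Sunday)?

2031-05-15

May 2031 starts on a Thursday; its first Thursday is the 1st, so the 3rd Thursday is the 15th — 2031-05-15.
2031-05-15 is after 2031-05-04, so that is the next one.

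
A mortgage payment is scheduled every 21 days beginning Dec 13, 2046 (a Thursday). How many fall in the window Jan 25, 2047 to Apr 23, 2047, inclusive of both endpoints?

Occurrences land 21·i days after Dec 13, 2046 for i = 0, 1, 2, …
Jan 25, 2047 is 43 days after the start; 43 ÷ 21 = 2 remainder 1; since the remainder is 1, round up to i = 3. First occurrence in the window: #4 on Feb 14, 2047 (3×21 = 63 days in).
Apr 23, 2047 is 131 days after the start; 131 ÷ 21 = 6 remainder 5. Last occurrence in the window: #7 on Apr 18, 2047.
Occurrences #4 through #7: 4 in total.

4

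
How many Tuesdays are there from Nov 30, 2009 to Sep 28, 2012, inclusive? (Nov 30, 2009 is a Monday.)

Nov 30, 2009 is a Monday; the first Tuesday on or after it is Dec 1, 2009 (1 day later).
From Dec 1, 2009 to Sep 28, 2012: 30 + 365 + 365 + 272 = 1032 days (rest of 2009, 2010, 2011, to Sep 28, 2012 in 2012).
1032 ÷ 7 = 147 full weeks with remainder 3, so 147 more Tuesdays after the first → 148.

148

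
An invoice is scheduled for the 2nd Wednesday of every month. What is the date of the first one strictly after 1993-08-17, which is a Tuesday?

August 1993 starts on a Sunday; its first Wednesday is the 4th, so the 2nd Wednesday is the 11th — 1993-08-11.
That is not after 1993-08-17, so look at September 1993.
September 1993 starts on a Wednesday; its first Wednesday is the 1st, so the 2nd Wednesday is the 8th — 1993-09-08.

1993-09-08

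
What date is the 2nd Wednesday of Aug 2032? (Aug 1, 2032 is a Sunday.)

Aug 11, 2032

Aug 2032 begins on a Sunday, so the first Wednesday is Aug 4 (3 days later).
The 2nd Wednesday is 1 weeks later: 4 + 7 = 11.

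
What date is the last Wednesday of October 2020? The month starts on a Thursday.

October 2020 begins on a Thursday, so the first Wednesday is October 7 (6 days later).
October 2020 has 31 days. Adding weeks: 7, 14, 21, 28 — the last one ≤ 31 is the 28th.

2020-10-28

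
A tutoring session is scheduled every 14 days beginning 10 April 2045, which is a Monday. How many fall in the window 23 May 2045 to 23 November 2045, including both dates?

Occurrences land 14·i days after 10 April 2045 for i = 0, 1, 2, …
23 May 2045 is 43 days after the start; 43 ÷ 14 = 3 remainder 1; since the remainder is 1, round up to i = 4. First occurrence in the window: #5 on 5 June 2045 (4×14 = 56 days in).
23 November 2045 is 227 days after the start; 227 ÷ 14 = 16 remainder 3. Last occurrence in the window: #17 on 20 November 2045.
Occurrences #5 through #17: 13 in total.

13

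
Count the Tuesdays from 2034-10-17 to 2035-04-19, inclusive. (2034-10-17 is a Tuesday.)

27

2034-10-17 is a Tuesday; the first Tuesday on or after it is 2034-10-17.
From 2034-10-17 to 2035-04-19: 14 + 30 + 31 + 31 + 28 + 31 + 19 = 184 days (rest of October, November, December, January, February, March, April).
184 ÷ 7 = 26 full weeks with remainder 2, so 26 more Tuesdays after the first → 27.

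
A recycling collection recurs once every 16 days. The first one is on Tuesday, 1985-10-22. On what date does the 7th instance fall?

1986-01-26

The 7th occurrence is 6 intervals after the first: 6 × 16 = 96 days after 1985-10-22.
October has 31 days — 9 days to the end of October leaves 87.
November has 30 days (57 left).
December has 31 days (26 left).
26 days into January → 1986-01-26.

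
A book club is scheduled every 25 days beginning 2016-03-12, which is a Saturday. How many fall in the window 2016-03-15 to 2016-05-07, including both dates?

Occurrences land 25·i days after 2016-03-12 for i = 0, 1, 2, …
2016-03-15 is 3 days after the start; 3 ÷ 25 = 0 remainder 3; since the remainder is 3, round up to i = 1. First occurrence in the window: #2 on 2016-04-06 (1×25 = 25 days in).
2016-05-07 is 56 days after the start; 56 ÷ 25 = 2 remainder 6. Last occurrence in the window: #3 on 2016-05-01.
Occurrences #2 through #3: 2 in total.

2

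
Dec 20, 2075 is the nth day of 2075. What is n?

Days in months before Dec: 31 + 28 + 31 + 30 + 31 + 30 + 31 + 31 + 30 + 31 + 30 = 334.
Plus 20 days into Dec → day 354.

354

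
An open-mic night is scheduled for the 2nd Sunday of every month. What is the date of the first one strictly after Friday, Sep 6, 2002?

Sep 2002 starts on a Sunday; its first Sunday is the 1st, so the 2nd Sunday is the 8th — Sep 8, 2002.
Sep 8, 2002 is after Sep 6, 2002, so that is the next one.

Sep 8, 2002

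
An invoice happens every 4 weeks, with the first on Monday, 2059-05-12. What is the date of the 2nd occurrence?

The 2nd occurrence is 1 interval after the first: 1 × 28 = 28 days after 2059-05-12.
May has 31 days — 19 days to the end of May leaves 9.
9 days into June → 2059-06-09.

2059-06-09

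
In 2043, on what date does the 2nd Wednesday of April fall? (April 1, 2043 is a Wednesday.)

8 April 2043

April 2043 begins on a Wednesday, so the first Wednesday is April 1.
The 2nd Wednesday is 1 weeks later: 1 + 7 = 8.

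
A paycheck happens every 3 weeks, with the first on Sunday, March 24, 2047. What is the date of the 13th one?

December 1, 2047

The 13th occurrence is 12 intervals after the first: 12 × 21 = 252 days after March 24, 2047.
March has 31 days — 7 days to the end of March leaves 245.
April has 30 days (215 left).
May has 31 days (184 left).
June has 30 days (154 left).
July has 31 days (123 left).
August has 31 days (92 left).
September has 30 days (62 left).
October has 31 days (31 left).
November has 30 days (1 left).
1 day into December → December 1, 2047.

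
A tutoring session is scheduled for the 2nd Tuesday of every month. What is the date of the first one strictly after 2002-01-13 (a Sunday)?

January 2002 starts on a Tuesday; its first Tuesday is the 1st, so the 2nd Tuesday is the 8th — 2002-01-08.
That is not after 2002-01-13, so look at February 2002.
February 2002 starts on a Friday; its first Tuesday is the 5th, so the 2nd Tuesday is the 12th — 2002-02-12.

2002-02-12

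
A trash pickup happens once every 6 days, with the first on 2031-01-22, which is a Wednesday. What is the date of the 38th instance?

The 38th occurrence is 37 intervals after the first: 37 × 6 = 222 days after 2031-01-22.
January has 31 days — 9 days to the end of January leaves 213.
February has 28 days (185 left).
March has 31 days (154 left).
April has 30 days (124 left).
May has 31 days (93 left).
June has 30 days (63 left).
July has 31 days (32 left).
August has 31 days (1 left).
1 day into September → 2031-09-01.

2031-09-01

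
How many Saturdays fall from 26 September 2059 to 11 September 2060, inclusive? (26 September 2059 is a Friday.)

26 September 2059 is a Friday; the first Saturday on or after it is 27 September 2059 (1 day later).
From 27 September 2059 to 11 September 2060: 95 + 255 = 350 days (rest of 2059, to 11 September 2060 in 2060).
350 ÷ 7 = 50 full weeks with remainder 0, so 50 more Saturdays after the first → 51.

51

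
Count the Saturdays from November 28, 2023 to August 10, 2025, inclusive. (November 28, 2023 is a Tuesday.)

November 28, 2023 is a Tuesday; the first Saturday on or after it is December 2, 2023 (4 days later).
From December 2, 2023 to August 10, 2025: 29 + 366 + 222 = 617 days (rest of 2023, 2024, to August 10, 2025 in 2025).
617 ÷ 7 = 88 full weeks with remainder 1, so 88 more Saturdays after the first → 89.

89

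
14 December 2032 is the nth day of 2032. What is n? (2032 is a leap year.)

Days in months before December: 31 + 29 + 31 + 30 + 31 + 30 + 31 + 31 + 30 + 31 + 30 = 335.
Plus 14 days into December → day 349.

349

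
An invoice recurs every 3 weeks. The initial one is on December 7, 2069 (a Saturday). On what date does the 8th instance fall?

The 8th occurrence is 7 intervals after the first: 7 × 21 = 147 days after December 7, 2069.
December has 31 days — 24 days to the end of December leaves 123.
January has 31 days (92 left).
February has 28 days (64 left).
March has 31 days (33 left).
April has 30 days (3 left).
3 days into May → May 3, 2070.

May 3, 2070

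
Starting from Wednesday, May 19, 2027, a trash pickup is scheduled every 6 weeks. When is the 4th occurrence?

September 22, 2027

The 4th occurrence is 3 intervals after the first: 3 × 42 = 126 days after May 19, 2027.
May has 31 days — 12 days to the end of May leaves 114.
June has 30 days (84 left).
July has 31 days (53 left).
August has 31 days (22 left).
22 days into September → September 22, 2027.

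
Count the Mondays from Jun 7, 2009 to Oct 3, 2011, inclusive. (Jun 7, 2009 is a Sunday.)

Jun 7, 2009 is a Sunday; the first Monday on or after it is Jun 8, 2009 (1 day later).
From Jun 8, 2009 to Oct 3, 2011: 206 + 365 + 276 = 847 days (rest of 2009, 2010, to Oct 3, 2011 in 2011).
847 ÷ 7 = 121 full weeks with remainder 0, so 121 more Mondays after the first → 122.

122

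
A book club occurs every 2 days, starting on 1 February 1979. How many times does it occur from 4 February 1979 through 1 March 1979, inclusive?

13

Occurrences land 2·i days after 1 February 1979 for i = 0, 1, 2, …
4 February 1979 is 3 days after the start; 3 ÷ 2 = 1 remainder 1; since the remainder is 1, round up to i = 2. First occurrence in the window: #3 on 5 February 1979 (2×2 = 4 days in).
1 March 1979 is 28 days after the start; 28 ÷ 2 = 14 remainder 0. Last occurrence in the window: #15 on 1 March 1979.
Occurrences #3 through #15: 13 in total.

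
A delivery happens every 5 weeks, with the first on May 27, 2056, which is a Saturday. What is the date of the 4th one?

September 9, 2056

The 4th occurrence is 3 intervals after the first: 3 × 35 = 105 days after May 27, 2056.
May has 31 days — 4 days to the end of May leaves 101.
June has 30 days (71 left).
July has 31 days (40 left).
August has 31 days (9 left).
9 days into September → September 9, 2056.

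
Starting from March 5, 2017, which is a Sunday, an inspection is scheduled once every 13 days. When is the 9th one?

June 17, 2017

The 9th occurrence is 8 intervals after the first: 8 × 13 = 104 days after March 5, 2017.
March has 31 days — 26 days to the end of March leaves 78.
April has 30 days (48 left).
May has 31 days (17 left).
17 days into June → June 17, 2017.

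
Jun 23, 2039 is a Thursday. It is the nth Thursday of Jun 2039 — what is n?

Day 23 falls in week ⌈23/7⌉ of the month.
Days 1–7 hold the 1st Thursday, 8–14 the 2nd, 15–21 the 3rd, 22–28 the 4th, 29–31 the 5th.
23 is in the range for the 4th.

4th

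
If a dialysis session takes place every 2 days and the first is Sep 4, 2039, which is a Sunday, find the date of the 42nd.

Nov 25, 2039

The 42nd occurrence is 41 intervals after the first: 41 × 2 = 82 days after Sep 4, 2039.
Sep has 30 days — 26 days to the end of Sep leaves 56.
Oct has 31 days (25 left).
25 days into Nov → Nov 25, 2039.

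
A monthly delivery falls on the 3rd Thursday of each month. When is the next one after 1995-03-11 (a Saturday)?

1995-03-16

March 1995 starts on a Wednesday; its first Thursday is the 2nd, so the 3rd Thursday is the 16th — 1995-03-16.
1995-03-16 is after 1995-03-11, so that is the next one.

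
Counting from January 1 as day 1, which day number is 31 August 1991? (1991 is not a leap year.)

Days in months before August: 31 + 28 + 31 + 30 + 31 + 30 + 31 = 212.
Plus 31 days into August → day 243.

243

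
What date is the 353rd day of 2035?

Jan has 31 days (353 − 31 = 322 remain).
Feb has 28 days (322 − 28 = 294 remain).
Mar has 31 days (294 − 31 = 263 remain).
Apr has 30 days (263 − 30 = 233 remain).
May has 31 days (233 − 31 = 202 remain).
Jun has 30 days (202 − 30 = 172 remain).
Jul has 31 days (172 − 31 = 141 remain).
Aug has 31 days (141 − 31 = 110 remain).
Sep has 30 days (110 − 30 = 80 remain).
Oct has 31 days (80 − 31 = 49 remain).
Nov has 30 days (49 − 30 = 19 remain).
19 into Dec → Dec 19.

Dec 19, 2035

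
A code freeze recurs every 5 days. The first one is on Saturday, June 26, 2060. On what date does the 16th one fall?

The 16th occurrence is 15 intervals after the first: 15 × 5 = 75 days after June 26, 2060.
June has 30 days — 4 days to the end of June leaves 71.
July has 31 days (40 left).
August has 31 days (9 left).
9 days into September → September 9, 2060.

September 9, 2060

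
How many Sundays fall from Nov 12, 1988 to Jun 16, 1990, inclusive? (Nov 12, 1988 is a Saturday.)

Nov 12, 1988 is a Saturday; the first Sunday on or after it is Nov 13, 1988 (1 day later).
From Nov 13, 1988 to Jun 16, 1990: 48 + 365 + 167 = 580 days (rest of 1988, 1989, to Jun 16, 1990 in 1990).
580 ÷ 7 = 82 full weeks with remainder 6, so 82 more Sundays after the first → 83.

83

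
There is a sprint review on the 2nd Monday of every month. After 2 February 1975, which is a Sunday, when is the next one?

10 February 1975

February 1975 starts on a Saturday; its first Monday is the 3rd, so the 2nd Monday is the 10th — 10 February 1975.
10 February 1975 is after 2 February 1975, so that is the next one.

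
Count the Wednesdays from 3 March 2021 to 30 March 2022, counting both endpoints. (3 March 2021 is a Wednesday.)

57

3 March 2021 is a Wednesday; the first Wednesday on or after it is 3 March 2021.
From 3 March 2021 to 30 March 2022: 303 + 89 = 392 days (rest of 2021, to 30 March 2022 in 2022).
392 ÷ 7 = 56 full weeks with remainder 0, so 56 more Wednesdays after the first → 57.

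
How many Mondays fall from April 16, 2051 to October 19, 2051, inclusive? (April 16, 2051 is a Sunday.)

April 16, 2051 is a Sunday; the first Monday on or after it is April 17, 2051 (1 day later).
From April 17, 2051 to October 19, 2051: 13 + 31 + 30 + 31 + 31 + 30 + 19 = 185 days (rest of April, May, June, July, August, September, October).
185 ÷ 7 = 26 full weeks with remainder 3, so 26 more Mondays after the first → 27.

27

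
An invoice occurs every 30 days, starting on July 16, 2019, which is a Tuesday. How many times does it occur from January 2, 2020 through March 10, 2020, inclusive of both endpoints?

2

Occurrences land 30·i days after July 16, 2019 for i = 0, 1, 2, …
January 2, 2020 is 170 days after the start; 170 ÷ 30 = 5 remainder 20; since the remainder is 20, round up to i = 6. First occurrence in the window: #7 on January 12, 2020 (6×30 = 180 days in).
March 10, 2020 is 238 days after the start; 238 ÷ 30 = 7 remainder 28. Last occurrence in the window: #8 on February 11, 2020.
Occurrences #7 through #8: 2 in total.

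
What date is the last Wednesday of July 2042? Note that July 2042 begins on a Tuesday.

30 July 2042

July 2042 begins on a Tuesday, so the first Wednesday is July 2 (1 day later).
July 2042 has 31 days. Adding weeks: 2, 9, 16, 23, 30 — the last one ≤ 31 is the 30th.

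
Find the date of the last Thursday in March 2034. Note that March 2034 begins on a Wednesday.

30 March 2034

March 2034 begins on a Wednesday, so the first Thursday is March 2 (1 day later).
March 2034 has 31 days. Adding weeks: 2, 9, 16, 23, 30 — the last one ≤ 31 is the 30th.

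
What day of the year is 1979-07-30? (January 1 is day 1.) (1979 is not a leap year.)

211

Days in months before July: 31 + 28 + 31 + 30 + 31 + 30 = 181.
Plus 30 days into July → day 211.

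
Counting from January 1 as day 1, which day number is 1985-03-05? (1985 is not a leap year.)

64

Days in months before March: 31 + 28 = 59.
Plus 5 days into March → day 64.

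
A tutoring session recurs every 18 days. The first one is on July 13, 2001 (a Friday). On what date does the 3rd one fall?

The 3rd occurrence is 2 intervals after the first: 2 × 18 = 36 days after July 13, 2001.
July has 31 days — 18 days to the end of July leaves 18.
18 days into August → August 18, 2001.

August 18, 2001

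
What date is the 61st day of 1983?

1983-03-02

January has 31 days (61 − 31 = 30 remain).
February has 28 days (30 − 28 = 2 remain).
2 into March → March 2.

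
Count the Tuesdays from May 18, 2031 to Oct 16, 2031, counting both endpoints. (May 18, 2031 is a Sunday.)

May 18, 2031 is a Sunday; the first Tuesday on or after it is May 20, 2031 (2 days later).
From May 20, 2031 to Oct 16, 2031: 11 + 30 + 31 + 31 + 30 + 16 = 149 days (rest of May, Jun, Jul, Aug, Sep, Oct).
149 ÷ 7 = 21 full weeks with remainder 2, so 21 more Tuesdays after the first → 22.

22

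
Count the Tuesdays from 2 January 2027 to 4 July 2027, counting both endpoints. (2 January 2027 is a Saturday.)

2 January 2027 is a Saturday; the first Tuesday on or after it is 5 January 2027 (3 days later).
From 5 January 2027 to 4 July 2027: 26 + 28 + 31 + 30 + 31 + 30 + 4 = 180 days (rest of January, February, March, April, May, June, July).
180 ÷ 7 = 25 full weeks with remainder 5, so 25 more Tuesdays after the first → 26.

26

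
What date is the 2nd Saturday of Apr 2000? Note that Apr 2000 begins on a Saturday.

Apr 2000 begins on a Saturday, so the first Saturday is Apr 1.
The 2nd Saturday is 1 weeks later: 1 + 7 = 8.

Apr 8, 2000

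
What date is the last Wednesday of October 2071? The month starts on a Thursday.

2071-10-28

October 2071 begins on a Thursday, so the first Wednesday is October 7 (6 days later).
October 2071 has 31 days. Adding weeks: 7, 14, 21, 28 — the last one ≤ 31 is the 28th.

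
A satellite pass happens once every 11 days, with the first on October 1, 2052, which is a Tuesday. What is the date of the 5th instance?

The 5th occurrence is 4 intervals after the first: 4 × 11 = 44 days after October 1, 2052.
October has 31 days — 30 days to the end of October leaves 14.
14 days into November → November 14, 2052.

November 14, 2052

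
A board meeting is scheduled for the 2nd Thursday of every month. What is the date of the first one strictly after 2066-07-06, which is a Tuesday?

July 2066 starts on a Thursday; its first Thursday is the 1st, so the 2nd Thursday is the 8th — 2066-07-08.
2066-07-08 is after 2066-07-06, so that is the next one.

2066-07-08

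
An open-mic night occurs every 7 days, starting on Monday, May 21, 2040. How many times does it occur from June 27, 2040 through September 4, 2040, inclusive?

Occurrences land 7·i days after May 21, 2040 for i = 0, 1, 2, …
June 27, 2040 is 37 days after the start; 37 ÷ 7 = 5 remainder 2; since the remainder is 2, round up to i = 6. First occurrence in the window: #7 on July 2, 2040 (6×7 = 42 days in).
September 4, 2040 is 106 days after the start; 106 ÷ 7 = 15 remainder 1. Last occurrence in the window: #16 on September 3, 2040.
Occurrences #7 through #16: 10 in total.

10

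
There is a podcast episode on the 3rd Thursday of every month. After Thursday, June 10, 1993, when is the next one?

June 17, 1993

June 1993 starts on a Tuesday; its first Thursday is the 3rd, so the 3rd Thursday is the 17th — June 17, 1993.
June 17, 1993 is after June 10, 1993, so that is the next one.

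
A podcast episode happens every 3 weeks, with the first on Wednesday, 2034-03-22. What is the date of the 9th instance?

2034-09-06

The 9th occurrence is 8 intervals after the first: 8 × 21 = 168 days after 2034-03-22.
March has 31 days — 9 days to the end of March leaves 159.
April has 30 days (129 left).
May has 31 days (98 left).
June has 30 days (68 left).
July has 31 days (37 left).
August has 31 days (6 left).
6 days into September → 2034-09-06.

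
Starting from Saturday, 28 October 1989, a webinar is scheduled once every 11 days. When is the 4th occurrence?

30 November 1989

The 4th occurrence is 3 intervals after the first: 3 × 11 = 33 days after 28 October 1989.
October has 31 days — 3 days to the end of October leaves 30.
30 days into November → 30 November 1989.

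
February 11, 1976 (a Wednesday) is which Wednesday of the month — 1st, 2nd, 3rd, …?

2nd

Day 11 falls in week ⌈11/7⌉ of the month.
Days 1–7 hold the 1st Wednesday, 8–14 the 2nd, 15–21 the 3rd, 22–28 the 4th, 29–31 the 5th.
11 is in the range for the 2nd.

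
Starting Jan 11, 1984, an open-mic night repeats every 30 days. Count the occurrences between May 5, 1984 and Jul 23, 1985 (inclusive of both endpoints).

15

Occurrences land 30·i days after Jan 11, 1984 for i = 0, 1, 2, …
May 5, 1984 is 115 days after the start; 115 ÷ 30 = 3 remainder 25; since the remainder is 25, round up to i = 4. First occurrence in the window: #5 on May 10, 1984 (4×30 = 120 days in).
Jul 23, 1985 is 559 days after the start; 559 ÷ 30 = 18 remainder 19. Last occurrence in the window: #19 on Jul 4, 1985.
Occurrences #5 through #19: 15 in total.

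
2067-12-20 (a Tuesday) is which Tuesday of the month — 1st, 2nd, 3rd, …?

3rd

Day 20 falls in week ⌈20/7⌉ of the month.
Days 1–7 hold the 1st Tuesday, 8–14 the 2nd, 15–21 the 3rd, 22–28 the 4th, 29–31 the 5th.
20 is in the range for the 3rd.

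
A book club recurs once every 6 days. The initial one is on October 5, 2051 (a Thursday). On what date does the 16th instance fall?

The 16th occurrence is 15 intervals after the first: 15 × 6 = 90 days after October 5, 2051.
October has 31 days — 26 days to the end of October leaves 64.
November has 30 days (34 left).
December has 31 days (3 left).
3 days into January → January 3, 2052.

January 3, 2052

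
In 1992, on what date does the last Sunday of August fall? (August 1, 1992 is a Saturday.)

August 1992 begins on a Saturday, so the first Sunday is August 2 (1 day later).
August 1992 has 31 days. Adding weeks: 2, 9, 16, 23, 30 — the last one ≤ 31 is the 30th.

August 30, 1992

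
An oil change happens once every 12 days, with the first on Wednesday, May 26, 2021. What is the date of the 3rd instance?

Jun 19, 2021

The 3rd occurrence is 2 intervals after the first: 2 × 12 = 24 days after May 26, 2021.
May has 31 days — 5 days to the end of May leaves 19.
19 days into Jun → Jun 19, 2021.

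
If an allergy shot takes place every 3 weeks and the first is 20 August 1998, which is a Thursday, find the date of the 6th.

The 6th occurrence is 5 intervals after the first: 5 × 21 = 105 days after 20 August 1998.
August has 31 days — 11 days to the end of August leaves 94.
September has 30 days (64 left).
October has 31 days (33 left).
November has 30 days (3 left).
3 days into December → 3 December 1998.

3 December 1998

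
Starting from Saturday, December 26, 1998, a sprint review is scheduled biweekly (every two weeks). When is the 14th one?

The 14th occurrence is 13 intervals after the first: 13 × 14 = 182 days after December 26, 1998.
December has 31 days — 5 days to the end of December leaves 177.
January has 31 days (146 left).
February has 28 days (118 left).
March has 31 days (87 left).
April has 30 days (57 left).
May has 31 days (26 left).
26 days into June → June 26, 1999.

June 26, 1999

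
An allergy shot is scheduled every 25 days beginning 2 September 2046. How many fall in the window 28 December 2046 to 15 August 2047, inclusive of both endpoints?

9

Occurrences land 25·i days after 2 September 2046 for i = 0, 1, 2, …
28 December 2046 is 117 days after the start; 117 ÷ 25 = 4 remainder 17; since the remainder is 17, round up to i = 5. First occurrence in the window: #6 on 5 January 2047 (5×25 = 125 days in).
15 August 2047 is 347 days after the start; 347 ÷ 25 = 13 remainder 22. Last occurrence in the window: #14 on 24 July 2047.
Occurrences #6 through #14: 9 in total.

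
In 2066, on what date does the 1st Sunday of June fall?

6 June 2066

The first Sunday of June 2066 is June 6.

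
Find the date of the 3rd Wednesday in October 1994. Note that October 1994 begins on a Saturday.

October 19, 1994

October 1994 begins on a Saturday, so the first Wednesday is October 5 (4 days later).
The 3rd Wednesday is 2 weeks later: 5 + 14 = 19.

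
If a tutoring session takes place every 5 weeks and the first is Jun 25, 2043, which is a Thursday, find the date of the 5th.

The 5th occurrence is 4 intervals after the first: 4 × 35 = 140 days after Jun 25, 2043.
Jun has 30 days — 5 days to the end of Jun leaves 135.
Jul has 31 days (104 left).
Aug has 31 days (73 left).
Sep has 30 days (43 left).
Oct has 31 days (12 left).
12 days into Nov → Nov 12, 2043.

Nov 12, 2043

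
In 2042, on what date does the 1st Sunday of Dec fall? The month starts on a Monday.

Dec 7, 2042

Dec 2042 begins on a Monday, so the first Sunday is Dec 7 (6 days later).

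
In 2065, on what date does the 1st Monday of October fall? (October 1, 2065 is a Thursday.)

October 2065 begins on a Thursday, so the first Monday is October 5 (4 days later).

October 5, 2065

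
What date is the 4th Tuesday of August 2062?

August 22, 2062

August 2062 begins on a Tuesday, so the first Tuesday is August 1.
The 4th Tuesday is 3 weeks later: 1 + 21 = 22.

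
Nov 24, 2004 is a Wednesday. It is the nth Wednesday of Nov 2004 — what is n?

Day 24 falls in week ⌈24/7⌉ of the month.
Days 1–7 hold the 1st Wednesday, 8–14 the 2nd, 15–21 the 3rd, 22–28 the 4th, 29–31 the 5th.
24 is in the range for the 4th.

4th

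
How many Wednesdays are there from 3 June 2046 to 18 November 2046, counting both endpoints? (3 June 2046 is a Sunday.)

3 June 2046 is a Sunday; the first Wednesday on or after it is 6 June 2046 (3 days later).
From 6 June 2046 to 18 November 2046: 24 + 31 + 31 + 30 + 31 + 18 = 165 days (rest of June, July, August, September, October, November).
165 ÷ 7 = 23 full weeks with remainder 4, so 23 more Wednesdays after the first → 24.

24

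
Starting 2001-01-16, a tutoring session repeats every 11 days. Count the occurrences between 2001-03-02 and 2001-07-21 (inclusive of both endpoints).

12

Occurrences land 11·i days after 2001-01-16 for i = 0, 1, 2, …
2001-03-02 is 45 days after the start; 45 ÷ 11 = 4 remainder 1; since the remainder is 1, round up to i = 5. First occurrence in the window: #6 on 2001-03-12 (5×11 = 55 days in).
2001-07-21 is 186 days after the start; 186 ÷ 11 = 16 remainder 10. Last occurrence in the window: #17 on 2001-07-11.
Occurrences #6 through #17: 12 in total.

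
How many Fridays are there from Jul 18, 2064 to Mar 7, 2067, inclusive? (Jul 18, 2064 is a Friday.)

138

Jul 18, 2064 is a Friday; the first Friday on or after it is Jul 18, 2064.
From Jul 18, 2064 to Mar 7, 2067: 166 + 365 + 365 + 66 = 962 days (rest of 2064, 2065, 2066, to Mar 7, 2067 in 2067).
962 ÷ 7 = 137 full weeks with remainder 3, so 137 more Fridays after the first → 138.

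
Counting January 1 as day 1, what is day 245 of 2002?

2 September 2002

January has 31 days (245 − 31 = 214 remain).
February has 28 days (214 − 28 = 186 remain).
March has 31 days (186 − 31 = 155 remain).
April has 30 days (155 − 30 = 125 remain).
May has 31 days (125 − 31 = 94 remain).
June has 30 days (94 − 30 = 64 remain).
July has 31 days (64 − 31 = 33 remain).
August has 31 days (33 − 31 = 2 remain).
2 into September → September 2.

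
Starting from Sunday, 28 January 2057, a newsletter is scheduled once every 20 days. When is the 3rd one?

The 3rd occurrence is 2 intervals after the first: 2 × 20 = 40 days after 28 January 2057.
January has 31 days — 3 days to the end of January leaves 37.
February has 28 days (9 left).
9 days into March → 9 March 2057.

9 March 2057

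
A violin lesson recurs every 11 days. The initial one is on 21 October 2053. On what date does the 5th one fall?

4 December 2053

The 5th occurrence is 4 intervals after the first: 4 × 11 = 44 days after 21 October 2053.
October has 31 days — 10 days to the end of October leaves 34.
November has 30 days (4 left).
4 days into December → 4 December 2053.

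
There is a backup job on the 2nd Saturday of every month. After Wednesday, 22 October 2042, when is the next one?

October 2042 starts on a Wednesday; its first Saturday is the 4th, so the 2nd Saturday is the 11th — 11 October 2042.
That is not after 22 October 2042, so look at November 2042.
November 2042 starts on a Saturday; its first Saturday is the 1st, so the 2nd Saturday is the 8th — 8 November 2042.

8 November 2042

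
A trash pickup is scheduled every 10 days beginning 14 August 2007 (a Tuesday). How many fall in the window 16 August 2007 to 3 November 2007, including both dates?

8

Occurrences land 10·i days after 14 August 2007 for i = 0, 1, 2, …
16 August 2007 is 2 days after the start; 2 ÷ 10 = 0 remainder 2; since the remainder is 2, round up to i = 1. First occurrence in the window: #2 on 24 August 2007 (1×10 = 10 days in).
3 November 2007 is 81 days after the start; 81 ÷ 10 = 8 remainder 1. Last occurrence in the window: #9 on 2 November 2007.
Occurrences #2 through #9: 8 in total.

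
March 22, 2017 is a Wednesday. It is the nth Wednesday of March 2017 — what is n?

Day 22 falls in week ⌈22/7⌉ of the month.
Days 1–7 hold the 1st Wednesday, 8–14 the 2nd, 15–21 the 3rd, 22–28 the 4th, 29–31 the 5th.
22 is in the range for the 4th.

4th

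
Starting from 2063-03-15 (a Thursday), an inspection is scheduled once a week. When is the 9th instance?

2063-05-10

The 9th occurrence is 8 intervals after the first: 8 × 7 = 56 days after 2063-03-15.
March has 31 days — 16 days to the end of March leaves 40.
April has 30 days (10 left).
10 days into May → 2063-05-10.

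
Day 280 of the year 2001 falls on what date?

Oct 7, 2001

Jan has 31 days (280 − 31 = 249 remain).
Feb has 28 days (249 − 28 = 221 remain).
Mar has 31 days (221 − 31 = 190 remain).
Apr has 30 days (190 − 30 = 160 remain).
May has 31 days (160 − 31 = 129 remain).
Jun has 30 days (129 − 30 = 99 remain).
Jul has 31 days (99 − 31 = 68 remain).
Aug has 31 days (68 − 31 = 37 remain).
Sep has 30 days (37 − 30 = 7 remain).
7 into Oct → Oct 7.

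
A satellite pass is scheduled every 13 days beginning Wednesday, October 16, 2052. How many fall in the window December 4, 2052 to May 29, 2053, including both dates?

14

Occurrences land 13·i days after October 16, 2052 for i = 0, 1, 2, …
December 4, 2052 is 49 days after the start; 49 ÷ 13 = 3 remainder 10; since the remainder is 10, round up to i = 4. First occurrence in the window: #5 on December 7, 2052 (4×13 = 52 days in).
May 29, 2053 is 225 days after the start; 225 ÷ 13 = 17 remainder 4. Last occurrence in the window: #18 on May 25, 2053.
Occurrences #5 through #18: 14 in total.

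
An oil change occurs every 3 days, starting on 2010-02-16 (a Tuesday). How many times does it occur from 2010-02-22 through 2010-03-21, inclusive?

10

Occurrences land 3·i days after 2010-02-16 for i = 0, 1, 2, …
2010-02-22 is 6 days after the start; 6 ÷ 3 = 2 remainder 0. First occurrence in the window: #3 on 2010-02-22 (2×3 = 6 days in).
2010-03-21 is 33 days after the start; 33 ÷ 3 = 11 remainder 0. Last occurrence in the window: #12 on 2010-03-21.
Occurrences #3 through #12: 10 in total.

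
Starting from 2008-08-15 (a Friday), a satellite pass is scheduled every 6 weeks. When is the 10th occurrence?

The 10th occurrence is 9 intervals after the first: 9 × 42 = 378 days after 2008-08-15.
August has 31 days — 16 days to the end of August leaves 362.
September has 30 days (332 left).
October has 31 days (301 left).
November has 30 days (271 left).
December has 31 days (240 left).
January has 31 days (209 left).
February has 28 days (181 left).
March has 31 days (150 left).
April has 30 days (120 left).
May has 31 days (89 left).
June has 30 days (59 left).
July has 31 days (28 left).
28 days into August → 2009-08-28.

2009-08-28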